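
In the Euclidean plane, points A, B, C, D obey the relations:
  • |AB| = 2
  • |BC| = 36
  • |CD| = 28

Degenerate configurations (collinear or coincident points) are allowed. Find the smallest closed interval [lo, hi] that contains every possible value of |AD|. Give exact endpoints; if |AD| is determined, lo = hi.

|AB| ∈ {2}
|BC| ∈ {36}
|CD| ∈ {28}
|AC| ∈ [34, 38]
|BD| ∈ [8, 64]
|AD| ∈ [6, 66]

|AD| ∈ [6, 66]  (≈ [6.0000, 66.0000])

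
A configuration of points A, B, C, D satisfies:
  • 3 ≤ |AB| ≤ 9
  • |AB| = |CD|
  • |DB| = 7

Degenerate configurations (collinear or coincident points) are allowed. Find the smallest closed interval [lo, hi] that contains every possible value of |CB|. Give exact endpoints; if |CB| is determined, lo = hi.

|CB| ∈ [0, 16]  (≈ [0.0000, 16.0000])

|AB| ∈ [3, 9]
|BD| ∈ {7}
|CD| ∈ [3, 9]
|AD| ∈ [0, 16]
|BC| ∈ [0, 16]
|AC| ∈ [0, 25]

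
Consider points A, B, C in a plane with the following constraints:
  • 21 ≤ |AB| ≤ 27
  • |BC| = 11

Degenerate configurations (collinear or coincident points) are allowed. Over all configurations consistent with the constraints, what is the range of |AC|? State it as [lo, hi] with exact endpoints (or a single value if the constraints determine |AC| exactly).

|AB| ∈ [21, 27]
|BC| ∈ {11}
|AC| ∈ [10, 38]

|AC| ∈ [10, 38]  (≈ [10.0000, 38.0000])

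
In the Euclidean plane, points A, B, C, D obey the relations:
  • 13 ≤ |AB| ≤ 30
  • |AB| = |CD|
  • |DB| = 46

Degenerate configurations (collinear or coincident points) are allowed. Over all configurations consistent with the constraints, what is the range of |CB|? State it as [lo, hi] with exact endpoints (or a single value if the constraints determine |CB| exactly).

|AB| ∈ [13, 30]
|BD| ∈ {46}
|CD| ∈ [13, 30]
|AD| ∈ [16, 76]
|BC| ∈ [16, 76]
|AC| ∈ [0, 106]

|CB| ∈ [16, 76]  (≈ [16.0000, 76.0000])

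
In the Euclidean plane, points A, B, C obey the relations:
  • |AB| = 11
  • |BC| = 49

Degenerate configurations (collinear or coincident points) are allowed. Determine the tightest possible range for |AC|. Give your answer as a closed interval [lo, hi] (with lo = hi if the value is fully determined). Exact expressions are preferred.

|AC| ∈ [38, 60]  (≈ [38.0000, 60.0000])

|AB| ∈ {11}
|BC| ∈ {49}
|AC| ∈ [38, 60]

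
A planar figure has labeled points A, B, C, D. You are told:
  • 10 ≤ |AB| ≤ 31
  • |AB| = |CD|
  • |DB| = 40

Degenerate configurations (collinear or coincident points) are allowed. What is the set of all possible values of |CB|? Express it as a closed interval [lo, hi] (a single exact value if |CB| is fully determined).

|CB| ∈ [9, 71]  (≈ [9.0000, 71.0000])

|AB| ∈ [10, 31]
|BD| ∈ {40}
|CD| ∈ [10, 31]
|AD| ∈ [9, 71]
|BC| ∈ [9, 71]
|AC| ∈ [0, 102]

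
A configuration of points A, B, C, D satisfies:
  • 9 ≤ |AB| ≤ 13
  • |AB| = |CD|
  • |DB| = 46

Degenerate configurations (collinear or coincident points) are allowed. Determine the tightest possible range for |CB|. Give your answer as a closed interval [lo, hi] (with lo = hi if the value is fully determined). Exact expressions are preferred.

|CB| ∈ [33, 59]  (≈ [33.0000, 59.0000])

|AB| ∈ [9, 13]
|BD| ∈ {46}
|CD| ∈ [9, 13]
|AD| ∈ [33, 59]
|BC| ∈ [33, 59]
|AC| ∈ [20, 72]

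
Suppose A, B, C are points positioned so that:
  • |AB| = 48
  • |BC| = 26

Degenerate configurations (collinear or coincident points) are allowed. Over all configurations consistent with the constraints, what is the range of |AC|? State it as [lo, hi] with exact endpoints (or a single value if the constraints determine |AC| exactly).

|AB| ∈ {48}
|BC| ∈ {26}
|AC| ∈ [22, 74]

|AC| ∈ [22, 74]  (≈ [22.0000, 74.0000])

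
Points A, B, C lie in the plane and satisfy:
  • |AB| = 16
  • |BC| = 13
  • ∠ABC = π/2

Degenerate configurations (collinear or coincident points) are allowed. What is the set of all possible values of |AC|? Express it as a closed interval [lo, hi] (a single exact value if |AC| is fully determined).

|AB| ∈ {16}
|BC| ∈ {13}
|AC| ∈ {5·√(17)}

|AC| = 5·√(17)  (≈ 20.6155)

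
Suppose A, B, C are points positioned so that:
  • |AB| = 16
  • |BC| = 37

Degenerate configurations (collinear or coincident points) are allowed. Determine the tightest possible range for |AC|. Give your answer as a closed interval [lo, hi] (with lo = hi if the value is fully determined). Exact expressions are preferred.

|AB| ∈ {16}
|BC| ∈ {37}
|AC| ∈ [21, 53]

|AC| ∈ [21, 53]  (≈ [21.0000, 53.0000])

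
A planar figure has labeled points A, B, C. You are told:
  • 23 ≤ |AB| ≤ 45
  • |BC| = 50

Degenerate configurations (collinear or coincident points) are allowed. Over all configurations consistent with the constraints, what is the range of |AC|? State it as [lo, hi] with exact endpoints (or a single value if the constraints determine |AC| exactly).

|AB| ∈ [23, 45]
|BC| ∈ {50}
|AC| ∈ [5, 95]

|AC| ∈ [5, 95]  (≈ [5.0000, 95.0000])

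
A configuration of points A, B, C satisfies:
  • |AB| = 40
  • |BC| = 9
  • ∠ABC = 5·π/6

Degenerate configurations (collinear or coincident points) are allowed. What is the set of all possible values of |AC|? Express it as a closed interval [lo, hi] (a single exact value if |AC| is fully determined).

|AB| ∈ {40}
|BC| ∈ {9}
|AC| ∈ {√(360·√(3) + 1681)}

|AC| = √(360·√(3) + 1681)  (≈ 48.0056)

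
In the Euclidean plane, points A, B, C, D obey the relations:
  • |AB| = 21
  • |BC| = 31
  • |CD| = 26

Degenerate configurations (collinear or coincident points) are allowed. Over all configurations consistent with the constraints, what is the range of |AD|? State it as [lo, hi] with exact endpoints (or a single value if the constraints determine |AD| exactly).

|AB| ∈ {21}
|BC| ∈ {31}
|CD| ∈ {26}
|AC| ∈ [10, 52]
|BD| ∈ [5, 57]
|AD| ∈ [0, 78]

|AD| ∈ [0, 78]  (≈ [0.0000, 78.0000])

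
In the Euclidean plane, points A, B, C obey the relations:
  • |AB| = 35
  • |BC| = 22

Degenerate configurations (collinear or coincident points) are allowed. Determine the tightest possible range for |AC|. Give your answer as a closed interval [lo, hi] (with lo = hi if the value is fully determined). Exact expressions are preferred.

|AC| ∈ [13, 57]  (≈ [13.0000, 57.0000])

|AB| ∈ {35}
|BC| ∈ {22}
|AC| ∈ [13, 57]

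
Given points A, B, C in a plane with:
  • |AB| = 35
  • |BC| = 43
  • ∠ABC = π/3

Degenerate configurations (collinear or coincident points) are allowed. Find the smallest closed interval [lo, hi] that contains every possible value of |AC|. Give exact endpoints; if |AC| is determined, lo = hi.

|AC| = √(1569)  (≈ 39.6106)

|AB| ∈ {35}
|BC| ∈ {43}
|AC| ∈ {√(1569)}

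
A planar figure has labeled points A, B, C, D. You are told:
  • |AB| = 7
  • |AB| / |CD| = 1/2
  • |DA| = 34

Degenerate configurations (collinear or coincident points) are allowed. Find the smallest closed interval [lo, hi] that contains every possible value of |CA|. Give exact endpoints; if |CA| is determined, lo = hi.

|AB| ∈ {7}
|AD| ∈ {34}
|CD| ∈ {14}
|BD| ∈ [27, 41]
|AC| ∈ [20, 48]
|BC| ∈ [13, 55]

|CA| ∈ [20, 48]  (≈ [20.0000, 48.0000])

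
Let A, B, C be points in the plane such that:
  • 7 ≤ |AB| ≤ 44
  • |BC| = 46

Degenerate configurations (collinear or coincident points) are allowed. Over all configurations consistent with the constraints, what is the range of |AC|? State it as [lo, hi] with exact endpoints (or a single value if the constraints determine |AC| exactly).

|AB| ∈ [7, 44]
|BC| ∈ {46}
|AC| ∈ [2, 90]

|AC| ∈ [2, 90]  (≈ [2.0000, 90.0000])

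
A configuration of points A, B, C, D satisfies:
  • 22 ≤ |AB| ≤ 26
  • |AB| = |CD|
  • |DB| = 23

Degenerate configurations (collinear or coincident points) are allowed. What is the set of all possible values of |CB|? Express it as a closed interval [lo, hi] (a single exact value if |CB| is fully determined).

|AB| ∈ [22, 26]
|BD| ∈ {23}
|CD| ∈ [22, 26]
|AD| ∈ [0, 49]
|BC| ∈ [0, 49]
|AC| ∈ [0, 75]

|CB| ∈ [0, 49]  (≈ [0.0000, 49.0000])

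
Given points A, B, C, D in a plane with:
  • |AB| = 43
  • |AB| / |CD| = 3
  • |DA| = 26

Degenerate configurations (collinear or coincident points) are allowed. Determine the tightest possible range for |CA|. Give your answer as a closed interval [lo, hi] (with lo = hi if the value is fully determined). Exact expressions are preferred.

|AB| ∈ {43}
|AD| ∈ {26}
|CD| ∈ {43/3}
|BD| ∈ [17, 69]
|AC| ∈ [35/3, 121/3]
|BC| ∈ [8/3, 250/3]

|CA| ∈ [35/3, 121/3]  (≈ [11.6667, 40.3333])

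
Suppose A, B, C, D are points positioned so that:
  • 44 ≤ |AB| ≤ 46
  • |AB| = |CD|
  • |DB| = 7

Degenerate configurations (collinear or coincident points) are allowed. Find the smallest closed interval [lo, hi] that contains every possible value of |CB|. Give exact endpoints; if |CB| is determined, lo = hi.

|CB| ∈ [37, 53]  (≈ [37.0000, 53.0000])

|AB| ∈ [44, 46]
|BD| ∈ {7}
|CD| ∈ [44, 46]
|AD| ∈ [37, 53]
|BC| ∈ [37, 53]
|AC| ∈ [0, 99]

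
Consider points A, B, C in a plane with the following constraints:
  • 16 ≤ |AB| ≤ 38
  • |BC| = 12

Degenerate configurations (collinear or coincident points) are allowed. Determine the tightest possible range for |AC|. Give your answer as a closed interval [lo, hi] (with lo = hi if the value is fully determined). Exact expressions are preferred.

|AB| ∈ [16, 38]
|BC| ∈ {12}
|AC| ∈ [4, 50]

|AC| ∈ [4, 50]  (≈ [4.0000, 50.0000])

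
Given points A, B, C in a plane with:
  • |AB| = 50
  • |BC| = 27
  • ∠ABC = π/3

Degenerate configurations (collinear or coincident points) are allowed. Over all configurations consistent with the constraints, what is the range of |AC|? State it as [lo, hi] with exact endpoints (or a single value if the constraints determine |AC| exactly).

|AC| = √(1879)  (≈ 43.3474)

|AB| ∈ {50}
|BC| ∈ {27}
|AC| ∈ {√(1879)}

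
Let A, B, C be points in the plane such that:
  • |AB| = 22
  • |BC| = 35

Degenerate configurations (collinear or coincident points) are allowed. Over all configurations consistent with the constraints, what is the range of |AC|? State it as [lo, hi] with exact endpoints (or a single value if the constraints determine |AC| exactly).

|AB| ∈ {22}
|BC| ∈ {35}
|AC| ∈ [13, 57]

|AC| ∈ [13, 57]  (≈ [13.0000, 57.0000])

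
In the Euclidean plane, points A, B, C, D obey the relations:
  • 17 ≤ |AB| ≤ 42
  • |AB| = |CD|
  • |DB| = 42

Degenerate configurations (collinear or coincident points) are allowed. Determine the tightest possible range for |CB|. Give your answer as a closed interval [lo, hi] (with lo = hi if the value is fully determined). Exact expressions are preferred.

|AB| ∈ [17, 42]
|BD| ∈ {42}
|CD| ∈ [17, 42]
|AD| ∈ [0, 84]
|BC| ∈ [0, 84]
|AC| ∈ [0, 126]

|CB| ∈ [0, 84]  (≈ [0.0000, 84.0000])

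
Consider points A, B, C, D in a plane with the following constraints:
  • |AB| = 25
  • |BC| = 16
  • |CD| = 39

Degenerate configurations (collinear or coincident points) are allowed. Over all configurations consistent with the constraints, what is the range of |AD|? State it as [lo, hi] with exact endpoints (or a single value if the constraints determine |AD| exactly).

|AB| ∈ {25}
|BC| ∈ {16}
|CD| ∈ {39}
|AC| ∈ [9, 41]
|BD| ∈ [23, 55]
|AD| ∈ [0, 80]

|AD| ∈ [0, 80]  (≈ [0.0000, 80.0000])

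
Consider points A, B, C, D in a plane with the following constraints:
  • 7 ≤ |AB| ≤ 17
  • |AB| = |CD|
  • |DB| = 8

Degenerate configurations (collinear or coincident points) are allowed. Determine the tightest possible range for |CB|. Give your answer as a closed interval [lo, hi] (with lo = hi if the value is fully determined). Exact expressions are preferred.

|CB| ∈ [0, 25]  (≈ [0.0000, 25.0000])

|AB| ∈ [7, 17]
|BD| ∈ {8}
|CD| ∈ [7, 17]
|AD| ∈ [0, 25]
|BC| ∈ [0, 25]
|AC| ∈ [0, 42]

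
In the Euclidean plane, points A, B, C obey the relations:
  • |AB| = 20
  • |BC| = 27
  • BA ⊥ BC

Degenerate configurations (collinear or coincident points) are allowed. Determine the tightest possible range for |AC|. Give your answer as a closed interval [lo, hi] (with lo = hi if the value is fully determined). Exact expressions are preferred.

|AB| ∈ {20}
|BC| ∈ {27}
|AC| ∈ {√(1129)}

|AC| = √(1129)  (≈ 33.6006)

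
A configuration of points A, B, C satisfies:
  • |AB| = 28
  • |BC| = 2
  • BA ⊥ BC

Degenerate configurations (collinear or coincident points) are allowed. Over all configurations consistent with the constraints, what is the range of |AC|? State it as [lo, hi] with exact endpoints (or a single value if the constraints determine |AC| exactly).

|AC| = 2·√(197)  (≈ 28.0713)

|AB| ∈ {28}
|BC| ∈ {2}
|AC| ∈ {2·√(197)}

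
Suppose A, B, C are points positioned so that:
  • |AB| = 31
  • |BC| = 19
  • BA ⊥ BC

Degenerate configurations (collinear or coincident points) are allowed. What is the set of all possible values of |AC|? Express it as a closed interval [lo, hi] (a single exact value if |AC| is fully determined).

|AB| ∈ {31}
|BC| ∈ {19}
|AC| ∈ {√(1322)}

|AC| = √(1322)  (≈ 36.3593)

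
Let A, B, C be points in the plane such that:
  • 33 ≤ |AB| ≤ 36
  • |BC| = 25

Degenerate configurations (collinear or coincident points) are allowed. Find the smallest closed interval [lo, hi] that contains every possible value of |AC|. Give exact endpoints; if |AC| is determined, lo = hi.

|AB| ∈ [33, 36]
|BC| ∈ {25}
|AC| ∈ [8, 61]

|AC| ∈ [8, 61]  (≈ [8.0000, 61.0000])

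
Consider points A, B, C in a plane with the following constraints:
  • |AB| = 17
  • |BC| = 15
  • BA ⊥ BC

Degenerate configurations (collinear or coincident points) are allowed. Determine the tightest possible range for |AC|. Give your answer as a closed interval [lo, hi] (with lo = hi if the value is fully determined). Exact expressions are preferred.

|AB| ∈ {17}
|BC| ∈ {15}
|AC| ∈ {√(514)}

|AC| = √(514)  (≈ 22.6716)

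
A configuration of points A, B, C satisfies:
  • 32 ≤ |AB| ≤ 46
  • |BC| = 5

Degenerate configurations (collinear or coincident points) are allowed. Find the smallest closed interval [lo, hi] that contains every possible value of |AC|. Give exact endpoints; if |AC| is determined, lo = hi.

|AC| ∈ [27, 51]  (≈ [27.0000, 51.0000])

|AB| ∈ [32, 46]
|BC| ∈ {5}
|AC| ∈ [27, 51]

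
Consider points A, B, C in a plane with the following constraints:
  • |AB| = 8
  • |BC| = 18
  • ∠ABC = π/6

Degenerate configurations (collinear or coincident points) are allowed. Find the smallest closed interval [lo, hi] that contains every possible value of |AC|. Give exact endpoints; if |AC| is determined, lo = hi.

|AB| ∈ {8}
|BC| ∈ {18}
|AC| ∈ {2·√(97 - 36·√(3))}

|AC| = 2·√(97 - 36·√(3))  (≈ 11.7722)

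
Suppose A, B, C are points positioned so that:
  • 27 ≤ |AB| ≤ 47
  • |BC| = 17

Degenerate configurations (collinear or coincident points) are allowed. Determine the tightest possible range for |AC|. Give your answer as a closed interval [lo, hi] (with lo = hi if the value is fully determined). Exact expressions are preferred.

|AC| ∈ [10, 64]  (≈ [10.0000, 64.0000])

|AB| ∈ [27, 47]
|BC| ∈ {17}
|AC| ∈ [10, 64]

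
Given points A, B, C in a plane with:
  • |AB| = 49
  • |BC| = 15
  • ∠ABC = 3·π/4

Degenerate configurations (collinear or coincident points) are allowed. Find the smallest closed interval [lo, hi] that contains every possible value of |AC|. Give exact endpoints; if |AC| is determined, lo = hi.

|AC| = √(735·√(2) + 2626)  (≈ 60.5429)

|AB| ∈ {49}
|BC| ∈ {15}
|AC| ∈ {√(735·√(2) + 2626)}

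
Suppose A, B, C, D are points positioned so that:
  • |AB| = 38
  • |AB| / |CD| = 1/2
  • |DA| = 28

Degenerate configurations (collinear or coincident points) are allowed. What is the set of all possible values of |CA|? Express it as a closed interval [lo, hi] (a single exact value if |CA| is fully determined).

|AB| ∈ {38}
|AD| ∈ {28}
|CD| ∈ {76}
|BD| ∈ [10, 66]
|AC| ∈ [48, 104]
|BC| ∈ [10, 142]

|CA| ∈ [48, 104]  (≈ [48.0000, 104.0000])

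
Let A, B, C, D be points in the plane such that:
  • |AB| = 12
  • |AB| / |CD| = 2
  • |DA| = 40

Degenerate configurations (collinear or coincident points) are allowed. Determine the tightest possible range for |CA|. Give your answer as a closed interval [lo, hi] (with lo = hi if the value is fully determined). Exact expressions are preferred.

|CA| ∈ [34, 46]  (≈ [34.0000, 46.0000])

|AB| ∈ {12}
|AD| ∈ {40}
|CD| ∈ {6}
|BD| ∈ [28, 52]
|AC| ∈ [34, 46]
|BC| ∈ [22, 58]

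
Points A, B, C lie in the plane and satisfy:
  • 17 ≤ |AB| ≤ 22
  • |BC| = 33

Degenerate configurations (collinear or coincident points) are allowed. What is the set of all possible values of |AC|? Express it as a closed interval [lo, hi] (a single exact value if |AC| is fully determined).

|AB| ∈ [17, 22]
|BC| ∈ {33}
|AC| ∈ [11, 55]

|AC| ∈ [11, 55]  (≈ [11.0000, 55.0000])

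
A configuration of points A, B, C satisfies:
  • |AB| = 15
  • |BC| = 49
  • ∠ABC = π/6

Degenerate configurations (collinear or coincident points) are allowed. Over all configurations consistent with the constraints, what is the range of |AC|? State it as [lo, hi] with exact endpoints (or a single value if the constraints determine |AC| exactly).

|AB| ∈ {15}
|BC| ∈ {49}
|AC| ∈ {√(2626 - 735·√(3))}

|AC| = √(2626 - 735·√(3))  (≈ 36.7824)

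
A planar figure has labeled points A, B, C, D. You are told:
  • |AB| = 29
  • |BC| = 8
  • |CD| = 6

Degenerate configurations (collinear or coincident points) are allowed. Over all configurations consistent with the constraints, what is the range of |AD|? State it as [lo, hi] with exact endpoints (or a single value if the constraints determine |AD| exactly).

|AB| ∈ {29}
|BC| ∈ {8}
|CD| ∈ {6}
|AC| ∈ [21, 37]
|BD| ∈ [2, 14]
|AD| ∈ [15, 43]

|AD| ∈ [15, 43]  (≈ [15.0000, 43.0000])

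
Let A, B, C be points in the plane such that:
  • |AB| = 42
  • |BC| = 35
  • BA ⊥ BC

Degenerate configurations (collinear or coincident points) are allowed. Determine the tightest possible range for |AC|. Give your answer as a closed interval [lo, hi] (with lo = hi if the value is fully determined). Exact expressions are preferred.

|AB| ∈ {42}
|BC| ∈ {35}
|AC| ∈ {7·√(61)}

|AC| = 7·√(61)  (≈ 54.6717)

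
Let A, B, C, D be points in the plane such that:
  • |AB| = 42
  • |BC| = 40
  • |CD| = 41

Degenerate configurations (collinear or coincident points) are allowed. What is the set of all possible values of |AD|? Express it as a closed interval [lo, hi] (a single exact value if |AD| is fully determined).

|AB| ∈ {42}
|BC| ∈ {40}
|CD| ∈ {41}
|AC| ∈ [2, 82]
|BD| ∈ [1, 81]
|AD| ∈ [0, 123]

|AD| ∈ [0, 123]  (≈ [0.0000, 123.0000])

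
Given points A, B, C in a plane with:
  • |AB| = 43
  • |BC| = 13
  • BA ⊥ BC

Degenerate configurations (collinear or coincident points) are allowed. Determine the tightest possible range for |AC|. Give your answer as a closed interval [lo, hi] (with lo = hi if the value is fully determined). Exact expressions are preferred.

|AB| ∈ {43}
|BC| ∈ {13}
|AC| ∈ {√(2018)}

|AC| = √(2018)  (≈ 44.9222)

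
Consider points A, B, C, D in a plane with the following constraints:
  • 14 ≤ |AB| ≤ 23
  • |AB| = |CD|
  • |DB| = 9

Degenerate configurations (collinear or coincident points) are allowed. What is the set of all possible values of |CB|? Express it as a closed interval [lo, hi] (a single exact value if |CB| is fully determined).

|CB| ∈ [5, 32]  (≈ [5.0000, 32.0000])

|AB| ∈ [14, 23]
|BD| ∈ {9}
|CD| ∈ [14, 23]
|AD| ∈ [5, 32]
|BC| ∈ [5, 32]
|AC| ∈ [0, 55]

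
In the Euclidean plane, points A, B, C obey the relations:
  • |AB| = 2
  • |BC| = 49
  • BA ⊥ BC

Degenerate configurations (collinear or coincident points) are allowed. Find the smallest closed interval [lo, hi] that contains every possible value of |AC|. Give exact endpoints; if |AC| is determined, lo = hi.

|AB| ∈ {2}
|BC| ∈ {49}
|AC| ∈ {√(2405)}

|AC| = √(2405)  (≈ 49.0408)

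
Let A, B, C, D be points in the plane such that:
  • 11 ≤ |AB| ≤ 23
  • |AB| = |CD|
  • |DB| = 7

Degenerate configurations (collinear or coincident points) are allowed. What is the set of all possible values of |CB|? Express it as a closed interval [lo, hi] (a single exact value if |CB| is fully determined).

|CB| ∈ [4, 30]  (≈ [4.0000, 30.0000])

|AB| ∈ [11, 23]
|BD| ∈ {7}
|CD| ∈ [11, 23]
|AD| ∈ [4, 30]
|BC| ∈ [4, 30]
|AC| ∈ [0, 53]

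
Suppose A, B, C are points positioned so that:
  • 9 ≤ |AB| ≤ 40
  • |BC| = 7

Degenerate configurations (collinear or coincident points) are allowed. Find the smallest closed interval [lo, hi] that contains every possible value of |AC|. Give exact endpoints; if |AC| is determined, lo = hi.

|AC| ∈ [2, 47]  (≈ [2.0000, 47.0000])

|AB| ∈ [9, 40]
|BC| ∈ {7}
|AC| ∈ [2, 47]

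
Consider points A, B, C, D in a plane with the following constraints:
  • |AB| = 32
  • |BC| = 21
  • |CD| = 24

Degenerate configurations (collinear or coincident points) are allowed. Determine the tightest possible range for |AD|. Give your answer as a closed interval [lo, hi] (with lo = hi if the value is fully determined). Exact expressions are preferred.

|AD| ∈ [0, 77]  (≈ [0.0000, 77.0000])

|AB| ∈ {32}
|BC| ∈ {21}
|CD| ∈ {24}
|AC| ∈ [11, 53]
|BD| ∈ [3, 45]
|AD| ∈ [0, 77]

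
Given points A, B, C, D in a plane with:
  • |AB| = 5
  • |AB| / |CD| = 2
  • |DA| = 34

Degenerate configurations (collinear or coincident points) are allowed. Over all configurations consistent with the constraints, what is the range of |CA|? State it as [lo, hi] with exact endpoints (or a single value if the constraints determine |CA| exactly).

|AB| ∈ {5}
|AD| ∈ {34}
|CD| ∈ {5/2}
|BD| ∈ [29, 39]
|AC| ∈ [63/2, 73/2]
|BC| ∈ [53/2, 83/2]

|CA| ∈ [63/2, 73/2]  (≈ [31.5000, 36.5000])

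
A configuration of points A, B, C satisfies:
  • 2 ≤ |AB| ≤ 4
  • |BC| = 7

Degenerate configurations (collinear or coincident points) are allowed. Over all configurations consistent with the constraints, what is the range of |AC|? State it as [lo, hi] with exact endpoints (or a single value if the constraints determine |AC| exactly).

|AC| ∈ [3, 11]  (≈ [3.0000, 11.0000])

|AB| ∈ [2, 4]
|BC| ∈ {7}
|AC| ∈ [3, 11]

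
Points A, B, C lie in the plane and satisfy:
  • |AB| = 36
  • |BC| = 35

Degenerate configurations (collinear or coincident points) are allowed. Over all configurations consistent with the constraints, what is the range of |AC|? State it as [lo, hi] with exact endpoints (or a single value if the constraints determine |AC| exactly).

|AC| ∈ [1, 71]  (≈ [1.0000, 71.0000])

|AB| ∈ {36}
|BC| ∈ {35}
|AC| ∈ [1, 71]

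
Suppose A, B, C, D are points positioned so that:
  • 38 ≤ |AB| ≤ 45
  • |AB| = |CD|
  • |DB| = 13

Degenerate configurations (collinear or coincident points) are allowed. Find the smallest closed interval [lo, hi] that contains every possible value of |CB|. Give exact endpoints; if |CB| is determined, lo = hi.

|AB| ∈ [38, 45]
|BD| ∈ {13}
|CD| ∈ [38, 45]
|AD| ∈ [25, 58]
|BC| ∈ [25, 58]
|AC| ∈ [0, 103]

|CB| ∈ [25, 58]  (≈ [25.0000, 58.0000])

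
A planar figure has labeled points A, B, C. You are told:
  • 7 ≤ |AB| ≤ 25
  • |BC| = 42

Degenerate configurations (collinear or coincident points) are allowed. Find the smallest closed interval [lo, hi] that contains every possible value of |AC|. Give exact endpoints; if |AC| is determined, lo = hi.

|AC| ∈ [17, 67]  (≈ [17.0000, 67.0000])

|AB| ∈ [7, 25]
|BC| ∈ {42}
|AC| ∈ [17, 67]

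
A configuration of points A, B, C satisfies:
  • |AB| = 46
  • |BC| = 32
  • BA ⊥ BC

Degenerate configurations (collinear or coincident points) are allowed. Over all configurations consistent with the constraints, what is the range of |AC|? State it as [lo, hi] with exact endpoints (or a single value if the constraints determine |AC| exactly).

|AB| ∈ {46}
|BC| ∈ {32}
|AC| ∈ {2·√(785)}

|AC| = 2·√(785)  (≈ 56.0357)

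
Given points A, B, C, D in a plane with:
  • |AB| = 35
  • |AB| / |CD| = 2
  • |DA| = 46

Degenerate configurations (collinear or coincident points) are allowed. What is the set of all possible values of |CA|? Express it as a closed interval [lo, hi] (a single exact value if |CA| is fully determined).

|AB| ∈ {35}
|AD| ∈ {46}
|CD| ∈ {35/2}
|BD| ∈ [11, 81]
|AC| ∈ [57/2, 127/2]
|BC| ∈ [0, 197/2]

|CA| ∈ [57/2, 127/2]  (≈ [28.5000, 63.5000])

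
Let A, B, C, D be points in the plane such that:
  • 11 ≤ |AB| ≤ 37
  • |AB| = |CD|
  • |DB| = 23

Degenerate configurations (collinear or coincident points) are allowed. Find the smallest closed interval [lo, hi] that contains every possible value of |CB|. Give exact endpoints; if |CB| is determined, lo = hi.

|CB| ∈ [0, 60]  (≈ [0.0000, 60.0000])

|AB| ∈ [11, 37]
|BD| ∈ {23}
|CD| ∈ [11, 37]
|AD| ∈ [0, 60]
|BC| ∈ [0, 60]
|AC| ∈ [0, 97]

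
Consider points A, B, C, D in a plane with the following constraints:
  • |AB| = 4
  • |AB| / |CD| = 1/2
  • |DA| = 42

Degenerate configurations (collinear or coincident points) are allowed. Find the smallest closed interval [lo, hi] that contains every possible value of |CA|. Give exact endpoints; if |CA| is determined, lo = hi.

|CA| ∈ [34, 50]  (≈ [34.0000, 50.0000])

|AB| ∈ {4}
|AD| ∈ {42}
|CD| ∈ {8}
|BD| ∈ [38, 46]
|AC| ∈ [34, 50]
|BC| ∈ [30, 54]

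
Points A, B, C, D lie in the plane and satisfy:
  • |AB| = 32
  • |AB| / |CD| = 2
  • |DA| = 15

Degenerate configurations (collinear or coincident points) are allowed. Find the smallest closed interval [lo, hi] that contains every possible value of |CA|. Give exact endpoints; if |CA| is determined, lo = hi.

|AB| ∈ {32}
|AD| ∈ {15}
|CD| ∈ {16}
|BD| ∈ [17, 47]
|AC| ∈ [1, 31]
|BC| ∈ [1, 63]

|CA| ∈ [1, 31]  (≈ [1.0000, 31.0000])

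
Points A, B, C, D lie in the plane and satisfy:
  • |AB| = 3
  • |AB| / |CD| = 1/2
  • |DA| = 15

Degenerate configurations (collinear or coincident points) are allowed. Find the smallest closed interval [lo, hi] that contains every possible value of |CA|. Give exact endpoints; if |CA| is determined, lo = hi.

|CA| ∈ [9, 21]  (≈ [9.0000, 21.0000])

|AB| ∈ {3}
|AD| ∈ {15}
|CD| ∈ {6}
|BD| ∈ [12, 18]
|AC| ∈ [9, 21]
|BC| ∈ [6, 24]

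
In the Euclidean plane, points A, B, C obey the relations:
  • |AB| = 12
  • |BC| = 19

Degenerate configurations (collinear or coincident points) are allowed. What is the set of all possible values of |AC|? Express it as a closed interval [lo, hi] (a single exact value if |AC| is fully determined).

|AC| ∈ [7, 31]  (≈ [7.0000, 31.0000])

|AB| ∈ {12}
|BC| ∈ {19}
|AC| ∈ [7, 31]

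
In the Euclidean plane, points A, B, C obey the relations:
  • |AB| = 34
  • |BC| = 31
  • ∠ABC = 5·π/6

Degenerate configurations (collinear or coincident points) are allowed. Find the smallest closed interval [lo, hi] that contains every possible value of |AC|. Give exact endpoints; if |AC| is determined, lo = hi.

|AC| = √(1054·√(3) + 2117)  (≈ 62.7900)

|AB| ∈ {34}
|BC| ∈ {31}
|AC| ∈ {√(1054·√(3) + 2117)}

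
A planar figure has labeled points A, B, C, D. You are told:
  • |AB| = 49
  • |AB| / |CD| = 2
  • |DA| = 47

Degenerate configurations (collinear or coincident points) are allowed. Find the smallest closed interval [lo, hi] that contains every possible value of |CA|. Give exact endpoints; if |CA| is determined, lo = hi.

|CA| ∈ [45/2, 143/2]  (≈ [22.5000, 71.5000])

|AB| ∈ {49}
|AD| ∈ {47}
|CD| ∈ {49/2}
|BD| ∈ [2, 96]
|AC| ∈ [45/2, 143/2]
|BC| ∈ [0, 241/2]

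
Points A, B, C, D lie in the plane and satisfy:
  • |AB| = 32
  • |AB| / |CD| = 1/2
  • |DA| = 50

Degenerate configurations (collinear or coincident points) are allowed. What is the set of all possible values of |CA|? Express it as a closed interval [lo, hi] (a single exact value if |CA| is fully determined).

|CA| ∈ [14, 114]  (≈ [14.0000, 114.0000])

|AB| ∈ {32}
|AD| ∈ {50}
|CD| ∈ {64}
|BD| ∈ [18, 82]
|AC| ∈ [14, 114]
|BC| ∈ [0, 146]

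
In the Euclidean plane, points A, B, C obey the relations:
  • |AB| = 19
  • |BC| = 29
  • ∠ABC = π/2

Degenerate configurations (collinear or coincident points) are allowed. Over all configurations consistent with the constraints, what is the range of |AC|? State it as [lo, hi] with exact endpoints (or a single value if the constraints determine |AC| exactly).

|AB| ∈ {19}
|BC| ∈ {29}
|AC| ∈ {√(1202)}

|AC| = √(1202)  (≈ 34.6699)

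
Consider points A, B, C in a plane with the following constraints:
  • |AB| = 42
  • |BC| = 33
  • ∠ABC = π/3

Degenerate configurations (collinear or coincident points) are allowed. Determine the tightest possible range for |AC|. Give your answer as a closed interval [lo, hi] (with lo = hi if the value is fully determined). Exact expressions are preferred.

|AB| ∈ {42}
|BC| ∈ {33}
|AC| ∈ {3·√(163)}

|AC| = 3·√(163)  (≈ 38.3014)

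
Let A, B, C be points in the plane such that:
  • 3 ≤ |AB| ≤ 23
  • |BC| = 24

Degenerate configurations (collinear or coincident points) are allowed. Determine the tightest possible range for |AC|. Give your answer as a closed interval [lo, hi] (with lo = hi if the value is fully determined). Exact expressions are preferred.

|AB| ∈ [3, 23]
|BC| ∈ {24}
|AC| ∈ [1, 47]

|AC| ∈ [1, 47]  (≈ [1.0000, 47.0000])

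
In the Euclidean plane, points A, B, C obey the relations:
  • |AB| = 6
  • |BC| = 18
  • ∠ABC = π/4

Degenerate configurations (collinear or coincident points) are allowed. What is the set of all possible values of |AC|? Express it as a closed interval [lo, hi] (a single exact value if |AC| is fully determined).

|AC| = 6·√(10 - 3·√(2))  (≈ 14.3967)

|AB| ∈ {6}
|BC| ∈ {18}
|AC| ∈ {6·√(10 - 3·√(2))}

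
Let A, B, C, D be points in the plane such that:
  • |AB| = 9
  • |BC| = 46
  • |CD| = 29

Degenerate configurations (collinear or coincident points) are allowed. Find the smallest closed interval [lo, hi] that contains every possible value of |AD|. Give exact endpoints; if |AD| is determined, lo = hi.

|AB| ∈ {9}
|BC| ∈ {46}
|CD| ∈ {29}
|AC| ∈ [37, 55]
|BD| ∈ [17, 75]
|AD| ∈ [8, 84]

|AD| ∈ [8, 84]  (≈ [8.0000, 84.0000])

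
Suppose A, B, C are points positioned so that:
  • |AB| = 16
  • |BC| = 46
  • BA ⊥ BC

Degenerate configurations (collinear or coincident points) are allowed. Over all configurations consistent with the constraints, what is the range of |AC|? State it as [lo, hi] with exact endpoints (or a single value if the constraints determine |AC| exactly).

|AB| ∈ {16}
|BC| ∈ {46}
|AC| ∈ {2·√(593)}

|AC| = 2·√(593)  (≈ 48.7032)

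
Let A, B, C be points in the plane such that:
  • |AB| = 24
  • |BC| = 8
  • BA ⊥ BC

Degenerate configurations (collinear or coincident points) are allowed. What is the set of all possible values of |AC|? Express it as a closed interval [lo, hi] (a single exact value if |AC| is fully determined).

|AC| = 8·√(10)  (≈ 25.2982)

|AB| ∈ {24}
|BC| ∈ {8}
|AC| ∈ {8·√(10)}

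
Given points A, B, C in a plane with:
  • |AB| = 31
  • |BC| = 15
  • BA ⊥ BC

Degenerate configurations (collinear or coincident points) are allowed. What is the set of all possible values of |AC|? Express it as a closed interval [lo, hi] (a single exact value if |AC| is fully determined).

|AC| = √(1186)  (≈ 34.4384)

|AB| ∈ {31}
|BC| ∈ {15}
|AC| ∈ {√(1186)}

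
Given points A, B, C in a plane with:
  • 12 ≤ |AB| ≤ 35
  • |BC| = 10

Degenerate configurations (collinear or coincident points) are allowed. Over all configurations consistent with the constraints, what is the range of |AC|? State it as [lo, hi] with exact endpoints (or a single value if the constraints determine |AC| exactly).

|AC| ∈ [2, 45]  (≈ [2.0000, 45.0000])

|AB| ∈ [12, 35]
|BC| ∈ {10}
|AC| ∈ [2, 45]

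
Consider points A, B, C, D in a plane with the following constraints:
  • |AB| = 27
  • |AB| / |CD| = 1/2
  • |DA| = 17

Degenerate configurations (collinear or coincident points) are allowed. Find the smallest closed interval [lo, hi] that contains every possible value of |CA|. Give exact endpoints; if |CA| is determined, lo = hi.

|AB| ∈ {27}
|AD| ∈ {17}
|CD| ∈ {54}
|BD| ∈ [10, 44]
|AC| ∈ [37, 71]
|BC| ∈ [10, 98]

|CA| ∈ [37, 71]  (≈ [37.0000, 71.0000])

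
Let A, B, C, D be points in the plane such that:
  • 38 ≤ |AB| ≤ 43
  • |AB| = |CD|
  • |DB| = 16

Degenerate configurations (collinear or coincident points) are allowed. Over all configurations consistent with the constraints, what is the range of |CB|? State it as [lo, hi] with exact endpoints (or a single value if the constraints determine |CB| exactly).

|AB| ∈ [38, 43]
|BD| ∈ {16}
|CD| ∈ [38, 43]
|AD| ∈ [22, 59]
|BC| ∈ [22, 59]
|AC| ∈ [0, 102]

|CB| ∈ [22, 59]  (≈ [22.0000, 59.0000])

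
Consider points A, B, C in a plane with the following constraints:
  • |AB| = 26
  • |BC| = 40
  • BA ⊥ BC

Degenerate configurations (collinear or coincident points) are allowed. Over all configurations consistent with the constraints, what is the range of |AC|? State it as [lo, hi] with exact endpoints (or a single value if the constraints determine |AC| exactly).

|AB| ∈ {26}
|BC| ∈ {40}
|AC| ∈ {2·√(569)}

|AC| = 2·√(569)  (≈ 47.7074)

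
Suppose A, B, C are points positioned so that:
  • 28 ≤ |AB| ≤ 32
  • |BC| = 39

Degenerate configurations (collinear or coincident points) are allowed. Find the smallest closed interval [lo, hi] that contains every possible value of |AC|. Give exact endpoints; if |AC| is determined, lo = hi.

|AB| ∈ [28, 32]
|BC| ∈ {39}
|AC| ∈ [7, 71]

|AC| ∈ [7, 71]  (≈ [7.0000, 71.0000])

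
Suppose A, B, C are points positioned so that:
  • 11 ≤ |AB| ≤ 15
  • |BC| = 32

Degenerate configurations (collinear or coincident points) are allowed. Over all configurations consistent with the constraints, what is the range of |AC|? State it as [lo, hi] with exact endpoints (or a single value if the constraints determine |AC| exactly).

|AB| ∈ [11, 15]
|BC| ∈ {32}
|AC| ∈ [17, 47]

|AC| ∈ [17, 47]  (≈ [17.0000, 47.0000])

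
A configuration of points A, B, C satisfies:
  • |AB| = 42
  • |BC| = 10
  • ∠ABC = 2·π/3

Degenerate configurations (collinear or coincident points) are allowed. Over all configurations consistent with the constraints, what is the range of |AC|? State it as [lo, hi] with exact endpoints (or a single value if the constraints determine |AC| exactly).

|AC| = 2·√(571)  (≈ 47.7912)

|AB| ∈ {42}
|BC| ∈ {10}
|AC| ∈ {2·√(571)}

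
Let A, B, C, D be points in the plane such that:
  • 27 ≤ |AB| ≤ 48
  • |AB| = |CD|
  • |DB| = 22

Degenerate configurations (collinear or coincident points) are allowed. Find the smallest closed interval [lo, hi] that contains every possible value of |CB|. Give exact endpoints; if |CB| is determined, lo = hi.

|CB| ∈ [5, 70]  (≈ [5.0000, 70.0000])

|AB| ∈ [27, 48]
|BD| ∈ {22}
|CD| ∈ [27, 48]
|AD| ∈ [5, 70]
|BC| ∈ [5, 70]
|AC| ∈ [0, 118]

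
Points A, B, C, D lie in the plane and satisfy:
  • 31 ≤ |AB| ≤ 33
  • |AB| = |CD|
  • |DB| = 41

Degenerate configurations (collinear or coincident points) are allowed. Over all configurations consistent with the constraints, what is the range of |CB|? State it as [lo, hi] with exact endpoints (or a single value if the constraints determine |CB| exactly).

|CB| ∈ [8, 74]  (≈ [8.0000, 74.0000])

|AB| ∈ [31, 33]
|BD| ∈ {41}
|CD| ∈ [31, 33]
|AD| ∈ [8, 74]
|BC| ∈ [8, 74]
|AC| ∈ [0, 107]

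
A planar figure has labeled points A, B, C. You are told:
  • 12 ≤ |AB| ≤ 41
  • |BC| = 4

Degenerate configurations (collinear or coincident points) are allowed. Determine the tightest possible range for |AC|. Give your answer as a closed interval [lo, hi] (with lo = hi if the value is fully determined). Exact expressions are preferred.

|AB| ∈ [12, 41]
|BC| ∈ {4}
|AC| ∈ [8, 45]

|AC| ∈ [8, 45]  (≈ [8.0000, 45.0000])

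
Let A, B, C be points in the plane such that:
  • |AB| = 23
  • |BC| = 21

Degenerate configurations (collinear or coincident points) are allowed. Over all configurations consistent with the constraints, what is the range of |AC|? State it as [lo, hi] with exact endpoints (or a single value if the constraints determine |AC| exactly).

|AC| ∈ [2, 44]  (≈ [2.0000, 44.0000])

|AB| ∈ {23}
|BC| ∈ {21}
|AC| ∈ [2, 44]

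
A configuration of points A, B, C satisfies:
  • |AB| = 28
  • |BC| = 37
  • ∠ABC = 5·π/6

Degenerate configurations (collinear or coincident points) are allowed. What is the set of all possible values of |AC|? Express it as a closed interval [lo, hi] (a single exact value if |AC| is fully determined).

|AC| = √(1036·√(3) + 2153)  (≈ 62.8284)

|AB| ∈ {28}
|BC| ∈ {37}
|AC| ∈ {√(1036·√(3) + 2153)}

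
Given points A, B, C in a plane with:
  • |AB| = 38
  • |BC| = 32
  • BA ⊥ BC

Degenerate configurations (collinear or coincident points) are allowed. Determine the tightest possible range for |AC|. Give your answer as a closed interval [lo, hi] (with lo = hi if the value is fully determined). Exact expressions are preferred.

|AC| = 2·√(617)  (≈ 49.6790)

|AB| ∈ {38}
|BC| ∈ {32}
|AC| ∈ {2·√(617)}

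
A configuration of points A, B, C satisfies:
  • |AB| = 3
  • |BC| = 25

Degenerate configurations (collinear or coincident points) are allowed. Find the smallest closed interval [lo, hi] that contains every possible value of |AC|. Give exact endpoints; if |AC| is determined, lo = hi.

|AB| ∈ {3}
|BC| ∈ {25}
|AC| ∈ [22, 28]

|AC| ∈ [22, 28]  (≈ [22.0000, 28.0000])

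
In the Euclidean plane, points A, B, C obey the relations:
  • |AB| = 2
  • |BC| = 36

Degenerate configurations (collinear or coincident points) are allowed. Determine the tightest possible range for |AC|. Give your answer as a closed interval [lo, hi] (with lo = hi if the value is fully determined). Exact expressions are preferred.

|AC| ∈ [34, 38]  (≈ [34.0000, 38.0000])

|AB| ∈ {2}
|BC| ∈ {36}
|AC| ∈ [34, 38]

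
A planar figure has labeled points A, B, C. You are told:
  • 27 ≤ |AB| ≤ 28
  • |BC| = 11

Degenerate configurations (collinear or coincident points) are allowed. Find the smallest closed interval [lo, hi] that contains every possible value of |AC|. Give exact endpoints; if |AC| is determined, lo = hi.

|AB| ∈ [27, 28]
|BC| ∈ {11}
|AC| ∈ [16, 39]

|AC| ∈ [16, 39]  (≈ [16.0000, 39.0000])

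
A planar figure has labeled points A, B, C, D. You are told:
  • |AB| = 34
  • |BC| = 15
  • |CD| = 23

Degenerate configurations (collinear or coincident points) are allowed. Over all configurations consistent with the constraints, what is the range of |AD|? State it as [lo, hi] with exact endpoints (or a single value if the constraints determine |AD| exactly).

|AB| ∈ {34}
|BC| ∈ {15}
|CD| ∈ {23}
|AC| ∈ [19, 49]
|BD| ∈ [8, 38]
|AD| ∈ [0, 72]

|AD| ∈ [0, 72]  (≈ [0.0000, 72.0000])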